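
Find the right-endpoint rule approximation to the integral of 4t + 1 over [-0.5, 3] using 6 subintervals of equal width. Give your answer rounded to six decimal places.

Δt = (3 − (-0.5))/6 = 7/12.
Right endpoints: 1/12, 2/3, 1.25, 11/6, 29/12, 3.
f(1/12) = 4/3, f(2/3) = 11/3, f(1.25) = 6, f(11/6) = 25/3, f(29/12) = 32/3, f(3) = 13.
Sum = Δt · [f(1/12) + f(2/3) + f(1.25) + ...].
Sum ≈ 25.083333.

25.083333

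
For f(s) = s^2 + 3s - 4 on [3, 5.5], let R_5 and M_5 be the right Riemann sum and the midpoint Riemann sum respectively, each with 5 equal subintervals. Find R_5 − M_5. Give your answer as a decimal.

R_5 = 75.625.
M_5 = 68.28125.
R_5 − M_5 = 7.34375.

7.34375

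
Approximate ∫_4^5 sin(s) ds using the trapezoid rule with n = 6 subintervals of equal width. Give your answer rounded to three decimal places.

-0.935

Δs = (5 − 4)/6 = 1/6.
f(4) ≈ -0.757, f(25/6) ≈ -0.855, f(13/3) ≈ -0.929, f(4.5) ≈ -0.978, f(14/3) ≈ -0.999, f(29/6) ≈ -0.993, f(5) ≈ -0.959.
T_6 = (Δs/2)·[f(s_0) + 2f(s_1) + ... + 2f(s_{5}) + f(s_6)].
Sum ≈ -0.935.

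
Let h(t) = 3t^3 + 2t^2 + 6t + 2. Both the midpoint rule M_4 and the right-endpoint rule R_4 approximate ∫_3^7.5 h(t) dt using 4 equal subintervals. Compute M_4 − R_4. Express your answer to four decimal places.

-804.8188

M_4 ≈ 2702.922363.
R_4 ≈ 3507.741211.
M_4 − R_4 ≈ -804.8188.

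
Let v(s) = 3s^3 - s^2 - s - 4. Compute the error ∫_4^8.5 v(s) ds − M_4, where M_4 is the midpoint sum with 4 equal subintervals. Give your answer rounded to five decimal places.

26.22217

Exact integral: ∫_4^8.5 v(s) ds = 3493.546875.
M_4 ≈ 3467.3247070.
Error ≈ 3493.546875 − 3467.3247070 ≈ 26.22217.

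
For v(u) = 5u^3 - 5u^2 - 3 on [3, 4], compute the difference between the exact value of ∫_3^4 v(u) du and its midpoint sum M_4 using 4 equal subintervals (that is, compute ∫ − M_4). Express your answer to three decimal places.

Exact integral: ∫_3^4 v(u) du ≈ 154.08333.
M_4 = 153.8359375.
Error ≈ 154.08333 − 153.8359375 ≈ 0.247.

0.247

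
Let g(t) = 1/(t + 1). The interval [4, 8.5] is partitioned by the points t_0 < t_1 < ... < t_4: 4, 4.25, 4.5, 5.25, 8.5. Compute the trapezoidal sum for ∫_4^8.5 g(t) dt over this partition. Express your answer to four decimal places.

0.6546

Subinterval widths: 0.25, 0.25, 0.75, 3.25.
g(4) = 0.2, g(4.25) = 4/21, g(4.5) = 2/11, g(5.25) = 0.16, g(8.5) = 2/19.
On each subinterval the trapezoid contributes (Δt_i/2)·[g(t_{i-1}) + g(t_i)].
Sum ≈ 0.6546.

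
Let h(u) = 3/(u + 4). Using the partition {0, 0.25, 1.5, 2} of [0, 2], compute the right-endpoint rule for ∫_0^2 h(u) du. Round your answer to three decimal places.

1.108

Subinterval widths: 0.25, 1.25, 0.5.
Right endpoints: 0.25, 1.5, 2.
h(0.25) = 12/17, h(1.5) = 6/11, h(2) = 0.5.
Sum = Σ Δu_i · h(u_i).
Sum ≈ 1.108.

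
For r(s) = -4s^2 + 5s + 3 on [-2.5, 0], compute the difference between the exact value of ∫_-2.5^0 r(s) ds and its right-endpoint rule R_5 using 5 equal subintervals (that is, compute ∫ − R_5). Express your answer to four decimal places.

Exact integral: ∫_-2.5^0 r(s) ds ≈ -28.958333.
R_5 = -20.
Error ≈ -28.958333 − (-20) ≈ -8.9583.

-8.9583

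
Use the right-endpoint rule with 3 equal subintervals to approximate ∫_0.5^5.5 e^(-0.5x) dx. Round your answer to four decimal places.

0.9158

Δx = (5.5 − 0.5)/3 = 5/3.
Right endpoints: 13/6, 23/6, 5.5.
f(13/6) ≈ 0.3385, f(23/6) ≈ 0.1471, f(5.5) ≈ 0.0639.
Sum = Δx · [f(13/6) + f(23/6) + f(5.5)].
Sum ≈ 0.9158.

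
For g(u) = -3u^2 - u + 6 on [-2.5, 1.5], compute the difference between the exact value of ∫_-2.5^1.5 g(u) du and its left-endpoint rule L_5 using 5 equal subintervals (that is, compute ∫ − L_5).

Exact integral: ∫_-2.5^1.5 g(u) du = 7.
L_5 = 2.52.
Error = 7 − 2.52 = 4.48.

4.48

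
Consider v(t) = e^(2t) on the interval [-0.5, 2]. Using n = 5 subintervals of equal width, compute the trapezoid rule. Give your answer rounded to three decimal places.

29.338

Δt = (2 − (-0.5))/5 = 0.5.
v(-0.5) ≈ 0.368, v(0) ≈ 1.000, v(0.5) ≈ 2.718, v(1) ≈ 7.389, v(1.5) ≈ 20.086, v(2) ≈ 54.598.
T_5 = (Δt/2)·[v(t_0) + 2v(t_1) + ... + 2v(t_{4}) + v(t_5)].
Sum ≈ 29.338.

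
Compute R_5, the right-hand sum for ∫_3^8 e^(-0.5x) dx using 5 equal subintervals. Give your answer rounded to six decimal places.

0.315720

Δx = (8 − 3)/5 = 1.
Right endpoints: 4, 5, 6, 7, 8.
f(4) ≈ 0.135335, f(5) ≈ 0.082085, f(6) ≈ 0.049787, f(7) ≈ 0.030197, f(8) ≈ 0.018316.
Sum = Δx · [f(4) + f(5) + f(6) + f(7) + f(8)].
Sum ≈ 0.315720.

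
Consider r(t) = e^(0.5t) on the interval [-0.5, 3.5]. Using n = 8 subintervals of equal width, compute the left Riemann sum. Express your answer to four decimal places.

8.7594

Δt = (3.5 − (-0.5))/8 = 0.5.
Left endpoints: -0.5, 0, 0.5, 1, 1.5, 2, 2.5, 3.
r(-0.5) ≈ 0.7788, r(0) ≈ 1.0000, r(0.5) ≈ 1.2840, r(1) ≈ 1.6487, r(1.5) ≈ 2.1170, r(2) ≈ 2.7183, r(2.5) ≈ 3.4903, r(3) ≈ 4.4817.
Sum = Δt · [r(-0.5) + r(0) + r(0.5) + ...].
Sum ≈ 8.7594.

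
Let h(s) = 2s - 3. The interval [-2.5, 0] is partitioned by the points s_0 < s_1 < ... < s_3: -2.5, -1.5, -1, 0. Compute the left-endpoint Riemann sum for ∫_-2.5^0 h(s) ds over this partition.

Subinterval widths: 1, 0.5, 1.
Left endpoints: -2.5, -1.5, -1.
h(-2.5) = -8, h(-1.5) = -6, h(-1) = -5.
Sum = Σ Δs_i · h(s_i).
Sum = -16.

-16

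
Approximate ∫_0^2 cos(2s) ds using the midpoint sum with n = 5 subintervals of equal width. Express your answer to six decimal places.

Δs = (2 − 0)/5 = 0.4.
Midpoints: 0.2, 0.6, 1, 1.4, 1.8.
f(0.2) ≈ 0.921061, f(0.6) ≈ 0.362358, f(1) ≈ -0.416147, f(1.4) ≈ -0.942222, f(1.8) ≈ -0.896758.
Sum = Δs · [f(0.2) + f(0.6) + f(1) + f(1.4) + f(1.8)].
Sum ≈ -0.388684.

-0.388684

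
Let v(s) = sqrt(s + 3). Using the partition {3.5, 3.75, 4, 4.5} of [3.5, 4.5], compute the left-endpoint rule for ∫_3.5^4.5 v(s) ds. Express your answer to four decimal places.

2.6098

Subinterval widths: 0.25, 0.25, 0.5.
Left endpoints: 3.5, 3.75, 4.
v(3.5) ≈ 2.5495, v(3.75) ≈ 2.5981, v(4) ≈ 2.6458.
Sum = Σ Δs_i · v(s_i).
Sum ≈ 2.6098.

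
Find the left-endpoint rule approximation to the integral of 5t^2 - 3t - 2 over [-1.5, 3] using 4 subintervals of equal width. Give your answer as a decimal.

24.85546875

Δt = (3 − (-1.5))/4 = 1.125.
Left endpoints: -1.5, -0.375, 0.75, 1.875.
f(-1.5) = 13.75, f(-0.375) = -0.171875, f(0.75) = -1.4375, f(1.875) = 9.953125.
Sum = Δt · [f(-1.5) + f(-0.375) + f(0.75) + f(1.875)].
Sum = 24.85546875.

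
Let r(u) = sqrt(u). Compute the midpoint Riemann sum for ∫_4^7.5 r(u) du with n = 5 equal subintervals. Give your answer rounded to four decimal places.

8.3611

Δu = (7.5 − 4)/5 = 0.7.
Midpoints: 4.35, 5.05, 5.75, 6.45, 7.15.
r(4.35) ≈ 2.0857, r(5.05) ≈ 2.2472, r(5.75) ≈ 2.3979, r(6.45) ≈ 2.5397, r(7.15) ≈ 2.6739.
Sum = Δu · [r(4.35) + r(5.05) + r(5.75) + r(6.45) + r(7.15)].
Sum ≈ 8.3611.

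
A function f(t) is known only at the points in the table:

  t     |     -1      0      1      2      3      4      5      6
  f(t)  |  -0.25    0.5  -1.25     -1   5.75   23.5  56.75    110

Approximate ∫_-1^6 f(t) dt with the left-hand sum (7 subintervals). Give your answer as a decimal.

Δt = 1.
Sum = 1·[(-0.25) + 0.5 + (-1.25) + (-1) + 5.75 + 23.5 + 56.75] = 84.

84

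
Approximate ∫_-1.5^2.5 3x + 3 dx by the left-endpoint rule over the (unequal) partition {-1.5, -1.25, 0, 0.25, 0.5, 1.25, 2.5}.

Subinterval widths: 0.25, 1.25, 0.25, 0.25, 0.75, 1.25.
Left endpoints: -1.5, -1.25, 0, 0.25, 0.5, 1.25.
f(-1.5) = -1.5, f(-1.25) = -0.75, f(0) = 3, f(0.25) = 3.75, f(0.5) = 4.5, f(1.25) = 6.75.
Sum = Σ Δx_i · f(x_i).
Sum = 12.1875.

12.1875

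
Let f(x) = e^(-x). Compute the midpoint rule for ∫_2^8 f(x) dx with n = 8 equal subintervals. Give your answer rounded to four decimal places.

Δx = (8 − 2)/8 = 0.75.
Midpoints: 2.375, 3.125, 3.875, 4.625, 5.375, 6.125, 6.875, 7.625.
f(2.375) ≈ 0.0930, f(3.125) ≈ 0.0439, f(3.875) ≈ 0.0208, f(4.625) ≈ 0.0098, f(5.375) ≈ 0.0046, f(6.125) ≈ 0.0022, f(6.875) ≈ 0.0010, f(7.625) ≈ 0.0005.
Sum = Δx · [f(2.375) + f(3.125) + f(3.875) + ...].
Sum ≈ 0.1319.

0.1319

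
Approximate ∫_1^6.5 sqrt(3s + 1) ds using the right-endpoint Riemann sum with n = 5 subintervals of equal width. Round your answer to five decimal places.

Δs = (6.5 − 1)/5 = 1.1.
Right endpoints: 2.1, 3.2, 4.3, 5.4, 6.5.
f(2.1) ≈ 2.70185, f(3.2) ≈ 3.25576, f(4.3) ≈ 3.72827, f(5.4) ≈ 4.14729, f(6.5) ≈ 4.52769.
Sum = Δs · [f(2.1) + f(3.2) + f(4.3) + f(5.4) + f(6.5)].
Sum ≈ 20.19695.

20.19695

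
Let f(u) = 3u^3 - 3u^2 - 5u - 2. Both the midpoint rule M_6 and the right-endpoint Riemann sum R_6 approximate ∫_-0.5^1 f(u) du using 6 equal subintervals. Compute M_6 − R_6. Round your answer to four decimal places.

M_6 ≈ -5.291016.
R_6 = -6.10546875.
M_6 − R_6 ≈ 0.8145.

0.8145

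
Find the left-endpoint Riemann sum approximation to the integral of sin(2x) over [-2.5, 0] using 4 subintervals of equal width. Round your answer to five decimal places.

Δx = (0 − (-2.5))/4 = 0.625.
Left endpoints: -2.5, -1.875, -1.25, -0.625.
f(-2.5) ≈ 0.95892, f(-1.875) ≈ 0.57156, f(-1.25) ≈ -0.59847, f(-0.625) ≈ -0.94898.
Sum = Δx · [f(-2.5) + f(-1.875) + f(-1.25) + f(-0.625)].
Sum ≈ -0.01061.

-0.01061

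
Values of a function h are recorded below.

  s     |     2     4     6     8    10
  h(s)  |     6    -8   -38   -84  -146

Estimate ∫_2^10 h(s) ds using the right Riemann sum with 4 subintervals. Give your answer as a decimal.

-552

Δs = 2.
Sum = 2·[(-8) + (-38) + (-84) + (-146)] = -552.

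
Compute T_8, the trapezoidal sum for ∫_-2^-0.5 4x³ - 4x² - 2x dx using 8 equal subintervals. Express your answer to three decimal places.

-22.854

Δx = (-0.5 − (-2))/8 = 0.1875.
f(-2) = -44, f(-1.8125) = -34133/1024, f(-1.625) = -24.4765625, f(-1.4375) = -17687/1024, f(-1.25) = -11.5625, f(-1.0625) = -7361/1024, f(-0.875) = -3.9921875, f(-0.6875) = -1859/1024, f(-0.5) = -0.5.
T_8 = (Δx/2)·[f(x_0) + 2f(x_1) + ... + 2f(x_{7}) + f(x_8)].
Sum ≈ -22.854.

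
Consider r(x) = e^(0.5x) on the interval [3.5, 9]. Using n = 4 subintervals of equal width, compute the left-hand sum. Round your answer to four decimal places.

Δx = (9 − 3.5)/4 = 1.375.
Left endpoints: 3.5, 4.875, 6.25, 7.625.
r(3.5) ≈ 5.7546, r(4.875) ≈ 11.4444, r(6.25) ≈ 22.7599, r(7.625) ≈ 45.2635.
Sum = Δx · [r(3.5) + r(4.875) + r(6.25) + r(7.625)].
Sum ≈ 117.1807.

117.1807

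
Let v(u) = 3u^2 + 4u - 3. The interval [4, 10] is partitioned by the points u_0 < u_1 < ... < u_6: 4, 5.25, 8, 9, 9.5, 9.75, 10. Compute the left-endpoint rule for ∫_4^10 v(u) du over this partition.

Subinterval widths: 1.25, 2.75, 1, 0.5, 0.25, 0.25.
Left endpoints: 4, 5.25, 8, 9, 9.5, 9.75.
v(4) = 61, v(5.25) = 100.6875, v(8) = 221, v(9) = 276, v(9.5) = 305.75, v(9.75) = 321.1875.
Sum = Σ Δu_i · v(u_i).
Sum = 868.875.

868.875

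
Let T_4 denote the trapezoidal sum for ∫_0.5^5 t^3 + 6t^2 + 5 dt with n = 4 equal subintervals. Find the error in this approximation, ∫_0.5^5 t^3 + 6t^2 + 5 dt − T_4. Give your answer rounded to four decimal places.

-13.5264

Exact integral: ∫_0.5^5 f(t) dt = 428.484375.
T_4 ≈ 442.010742.
Error ≈ 428.484375 − 442.010742 ≈ -13.5264.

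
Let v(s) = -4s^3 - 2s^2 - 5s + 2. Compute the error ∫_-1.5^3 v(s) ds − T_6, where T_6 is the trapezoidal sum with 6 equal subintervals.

Exact integral: ∫_-1.5^3 v(s) ds = -104.0625.
T_6 = -108.703125.
Error = -104.0625 − (-108.703125) = 4.640625.

4.640625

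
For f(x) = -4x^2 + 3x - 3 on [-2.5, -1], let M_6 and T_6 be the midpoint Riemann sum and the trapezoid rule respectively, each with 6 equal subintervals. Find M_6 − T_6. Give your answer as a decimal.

0.09375

M_6 = -31.84375.
T_6 = -31.9375.
M_6 − T_6 = 0.09375.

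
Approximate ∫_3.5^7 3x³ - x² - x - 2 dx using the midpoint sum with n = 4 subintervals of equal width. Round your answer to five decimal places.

Δx = (7 − 3.5)/4 = 0.875.
Midpoints: 3.9375, 4.8125, 5.6875, 6.5625.
f(3.9375) = 662317/4096, f(4.8125) = 1246831/4096, f(5.6875) = 2096729/4096, f(6.5625) = 3261403/4096.
Sum = Δx · [f(3.9375) + f(4.8125) + f(5.6875) + f(6.5625)].
Sum ≈ 1552.45850.

1552.45850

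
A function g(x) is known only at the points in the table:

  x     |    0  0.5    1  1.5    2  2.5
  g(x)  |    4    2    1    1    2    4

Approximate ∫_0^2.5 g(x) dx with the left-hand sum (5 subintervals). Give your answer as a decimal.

5

Δx = 0.5.
Sum = 0.5·[4 + 2 + 1 + 1 + 2] = 5.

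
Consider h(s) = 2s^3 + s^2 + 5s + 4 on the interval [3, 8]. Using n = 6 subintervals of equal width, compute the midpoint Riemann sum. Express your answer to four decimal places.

2316.8287

Δs = (8 − 3)/6 = 5/6.
Midpoints: 41/12, 4.25, 61/12, 71/12, 6.75, 91/12.
h(41/12) = 97223/864, h(4.25) = 196.84375, h(61/12) = 274723/864, h(71/12) = 417173/864, h(6.75) = 698.40625, h(91/12) = 839473/864.
Sum = Δs · [h(41/12) + h(4.25) + h(61/12) + ...].
Sum ≈ 2316.8287.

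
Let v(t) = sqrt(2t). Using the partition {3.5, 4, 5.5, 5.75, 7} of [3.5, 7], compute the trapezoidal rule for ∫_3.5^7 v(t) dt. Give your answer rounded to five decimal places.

11.27382

Subinterval widths: 0.5, 1.5, 0.25, 1.25.
v(3.5) ≈ 2.64575, v(4) ≈ 2.82843, v(5.5) ≈ 3.31662, v(5.75) ≈ 3.39116, v(7) ≈ 3.74166.
On each subinterval the trapezoid contributes (Δt_i/2)·[v(t_{i-1}) + v(t_i)].
Sum ≈ 11.27382.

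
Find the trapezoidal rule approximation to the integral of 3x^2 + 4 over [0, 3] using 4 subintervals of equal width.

Δx = (3 − 0)/4 = 0.75.
f(0) = 4, f(0.75) = 5.6875, f(1.5) = 10.75, f(2.25) = 19.1875, f(3) = 31.
T_4 = (Δx/2)·[f(x_0) + 2f(x_1) + 2f(x_2) + 2f(x_3) + f(x_4)].
Sum = 39.84375.

39.84375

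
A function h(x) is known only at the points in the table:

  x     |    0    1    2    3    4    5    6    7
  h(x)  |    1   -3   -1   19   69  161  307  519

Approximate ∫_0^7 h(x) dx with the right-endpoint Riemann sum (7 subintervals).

Δx = 1.
Sum = 1·[(-3) + (-1) + 19 + 69 + 161 + 307 + 519] = 1071.

1071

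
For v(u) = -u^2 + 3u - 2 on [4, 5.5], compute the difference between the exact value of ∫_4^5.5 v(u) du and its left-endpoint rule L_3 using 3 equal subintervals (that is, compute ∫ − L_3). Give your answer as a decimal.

-2.375

Exact integral: ∫_4^5.5 v(u) du = -15.75.
L_3 = -13.375.
Error = -15.75 − (-13.375) = -2.375.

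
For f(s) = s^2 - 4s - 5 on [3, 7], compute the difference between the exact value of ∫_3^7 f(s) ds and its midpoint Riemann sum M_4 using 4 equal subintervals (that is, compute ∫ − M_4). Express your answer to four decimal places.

0.3333

Exact integral: ∫_3^7 f(s) ds ≈ 5.333333.
M_4 = 5.
Error ≈ 5.333333 − 5 ≈ 0.3333.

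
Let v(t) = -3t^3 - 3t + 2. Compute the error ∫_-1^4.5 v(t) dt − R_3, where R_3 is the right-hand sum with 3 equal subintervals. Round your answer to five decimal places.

316.99479

Exact integral: ∫_-1^4.5 v(t) dt = -324.671875.
R_3 ≈ -641.6666667.
Error ≈ -324.671875 − (-641.6666667) ≈ 316.99479.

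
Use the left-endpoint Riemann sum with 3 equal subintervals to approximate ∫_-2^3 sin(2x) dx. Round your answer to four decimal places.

Δx = (3 − (-2))/3 = 5/3.
Left endpoints: -2, -1/3, 4/3.
f(-2) ≈ 0.7568, f(-1/3) ≈ -0.6184, f(4/3) ≈ 0.4573.
Sum = Δx · [f(-2) + f(-1/3) + f(4/3)].
Sum ≈ 0.9928.

0.9928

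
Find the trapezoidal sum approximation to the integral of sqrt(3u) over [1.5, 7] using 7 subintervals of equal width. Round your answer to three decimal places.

19.245

Δu = (7 − 1.5)/7 = 11/14.
f(1.5) ≈ 2.121, f(16/7) ≈ 2.619, f(43/14) ≈ 3.036, f(27/7) ≈ 3.402, f(65/14) ≈ 3.732, f(38/7) ≈ 4.036, f(87/14) ≈ 4.318, f(7) ≈ 4.583.
T_7 = (Δu/2)·[f(u_0) + 2f(u_1) + ... + 2f(u_{6}) + f(u_7)].
Sum ≈ 19.245.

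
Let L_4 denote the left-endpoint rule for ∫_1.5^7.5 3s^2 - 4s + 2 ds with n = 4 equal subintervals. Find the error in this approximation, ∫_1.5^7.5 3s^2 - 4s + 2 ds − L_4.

96.75

Exact integral: ∫_1.5^7.5 f(s) ds = 322.5.
L_4 = 225.75.
Error = 322.5 − 225.75 = 96.75.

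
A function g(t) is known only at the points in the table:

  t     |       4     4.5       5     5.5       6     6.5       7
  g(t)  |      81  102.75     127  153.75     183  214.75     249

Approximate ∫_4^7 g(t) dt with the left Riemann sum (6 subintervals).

Δt = 0.5.
Sum = 0.5·[81 + 102.75 + 127 + 153.75 + 183 + 214.75] = 431.125.

431.125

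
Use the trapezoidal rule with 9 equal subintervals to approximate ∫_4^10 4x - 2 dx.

156

Δx = (10 − 4)/9 = 2/3.
f(4) = 14, f(14/3) = 50/3, f(16/3) = 58/3, f(6) = 22, f(20/3) = 74/3, f(22/3) = 82/3, f(8) = 30, f(26/3) = 98/3, f(28/3) = 106/3, f(10) = 38.
T_9 = (Δx/2)·[f(x_0) + 2f(x_1) + ... + 2f(x_{8}) + f(x_9)].
Sum = 156.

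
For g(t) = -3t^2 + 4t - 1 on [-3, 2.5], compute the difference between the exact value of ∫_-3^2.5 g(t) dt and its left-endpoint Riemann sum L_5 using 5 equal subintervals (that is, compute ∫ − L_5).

19.965

Exact integral: ∫_-3^2.5 g(t) dt = -53.625.
L_5 = -73.59.
Error = -53.625 − (-73.59) = 19.965.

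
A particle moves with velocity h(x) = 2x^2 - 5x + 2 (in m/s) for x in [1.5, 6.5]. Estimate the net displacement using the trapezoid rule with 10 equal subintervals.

Δx = (6.5 − 1.5)/10 = 0.5.
h(1.5) = -1, h(2) = 0, h(2.5) = 2, h(3) = 5, h(3.5) = 9, h(4) = 14, h(4.5) = 20, h(5) = 27, h(5.5) = 35, h(6) = 44, h(6.5) = 54.
T_10 = (Δx/2)·[h(x_0) + 2h(x_1) + ... + 2h(x_{9}) + h(x_10)].
Sum = 91.25.

91.25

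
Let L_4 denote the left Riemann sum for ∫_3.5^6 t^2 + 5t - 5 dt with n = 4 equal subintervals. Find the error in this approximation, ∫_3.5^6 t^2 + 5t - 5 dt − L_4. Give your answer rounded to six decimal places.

Exact integral: ∫_3.5^6 f(t) dt ≈ 104.58333333.
L_4 = 93.41796875.
Error ≈ 104.58333333 − 93.41796875 ≈ 11.165365.

11.165365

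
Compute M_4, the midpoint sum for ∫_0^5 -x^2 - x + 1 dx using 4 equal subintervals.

-48.515625

Δx = (5 − 0)/4 = 1.25.
Midpoints: 0.625, 1.875, 3.125, 4.375.
f(0.625) = -0.015625, f(1.875) = -4.390625, f(3.125) = -11.890625, f(4.375) = -22.515625.
Sum = Δx · [f(0.625) + f(1.875) + f(3.125) + f(4.375)].
Sum = -48.515625.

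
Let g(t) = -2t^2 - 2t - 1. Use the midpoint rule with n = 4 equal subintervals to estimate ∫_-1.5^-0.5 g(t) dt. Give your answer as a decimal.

-1.15625

Δt = (-0.5 − (-1.5))/4 = 0.25.
Midpoints: -1.375, -1.125, -0.875, -0.625.
g(-1.375) = -2.03125, g(-1.125) = -1.28125, g(-0.875) = -0.78125, g(-0.625) = -0.53125.
Sum = Δt · [g(-1.375) + g(-1.125) + g(-0.875) + g(-0.625)].
Sum = -1.15625.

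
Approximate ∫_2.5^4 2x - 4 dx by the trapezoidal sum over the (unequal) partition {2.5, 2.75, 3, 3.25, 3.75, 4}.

3.75

Subinterval widths: 0.25, 0.25, 0.25, 0.5, 0.25.
f(2.5) = 1, f(2.75) = 1.5, f(3) = 2, f(3.25) = 2.5, f(3.75) = 3.5, f(4) = 4.
On each subinterval the trapezoid contributes (Δx_i/2)·[f(x_{i-1}) + f(x_i)].
Sum = 3.75.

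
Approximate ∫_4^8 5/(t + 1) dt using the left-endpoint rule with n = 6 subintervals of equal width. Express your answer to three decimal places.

Δt = (8 − 4)/6 = 2/3.
Left endpoints: 4, 14/3, 16/3, 6, 20/3, 22/3.
f(4) = 1, f(14/3) = 15/17, f(16/3) = 15/19, f(6) = 5/7, f(20/3) = 15/23, f(22/3) = 0.6.
Sum = Δt · [f(4) + f(14/3) + f(16/3) + ...].
Sum ≈ 3.092.

3.092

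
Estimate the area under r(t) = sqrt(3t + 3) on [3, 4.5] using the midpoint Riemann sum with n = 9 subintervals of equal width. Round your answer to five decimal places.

5.65654

Δt = (4.5 − 3)/9 = 1/6.
Midpoints: 37/12, 3.25, 41/12, 43/12, 3.75, 47/12, 49/12, 4.25, 53/12.
r(37/12) ≈ 3.50000, r(3.25) ≈ 3.57071, r(41/12) ≈ 3.64005, r(43/12) ≈ 3.70810, r(3.75) ≈ 3.77492, r(47/12) ≈ 3.84057, r(49/12) ≈ 3.90512, r(4.25) ≈ 3.96863, r(53/12) ≈ 4.03113.
Sum = Δt · [r(37/12) + r(3.25) + r(41/12) + ...].
Sum ≈ 5.65654.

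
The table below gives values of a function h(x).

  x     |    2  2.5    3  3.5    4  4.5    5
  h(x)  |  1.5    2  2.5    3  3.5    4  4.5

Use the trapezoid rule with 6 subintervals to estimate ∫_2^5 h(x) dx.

9

Δx = 0.5.
T_6 = (0.5/2)·[1.5 + 2·2 + 2·2.5 + 2·3 + 2·3.5 + 2·4 + 4.5] = 9.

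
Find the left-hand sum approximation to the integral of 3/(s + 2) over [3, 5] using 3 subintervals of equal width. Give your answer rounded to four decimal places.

1.0687

Δs = (5 − 3)/3 = 2/3.
Left endpoints: 3, 11/3, 13/3.
f(3) = 0.6, f(11/3) = 9/17, f(13/3) = 9/19.
Sum = Δs · [f(3) + f(11/3) + f(13/3)].
Sum ≈ 1.0687.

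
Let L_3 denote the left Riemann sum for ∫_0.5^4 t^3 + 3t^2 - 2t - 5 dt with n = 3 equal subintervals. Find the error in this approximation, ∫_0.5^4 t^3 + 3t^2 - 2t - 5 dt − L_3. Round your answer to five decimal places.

Exact integral: ∫_0.5^4 f(t) dt = 94.609375.
L_3 ≈ 41.6111111.
Error ≈ 94.609375 − 41.6111111 ≈ 52.99826.

52.99826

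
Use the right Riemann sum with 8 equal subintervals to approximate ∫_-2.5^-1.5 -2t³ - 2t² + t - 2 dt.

3.890625

Δt = (-1.5 − (-2.5))/8 = 0.125.
Right endpoints: -2.375, -2.25, -2.125, -2, -1.875, -1.75, -1.625, -1.5.
f(-2.375) = 11.13671875, f(-2.25) = 8.40625, f(-2.125) = 6.03515625, f(-2) = 4, f(-1.875) = 2.27734375, f(-1.75) = 0.84375, f(-1.625) = -0.32421875, f(-1.5) = -1.25.
Sum = Δt · [f(-2.375) + f(-2.25) + f(-2.125) + ...].
Sum = 3.890625.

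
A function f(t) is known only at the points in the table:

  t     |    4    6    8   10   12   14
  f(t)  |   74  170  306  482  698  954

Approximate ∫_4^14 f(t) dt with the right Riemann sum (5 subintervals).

Δt = 2.
Sum = 2·[170 + 306 + 482 + 698 + 954] = 5220.

5220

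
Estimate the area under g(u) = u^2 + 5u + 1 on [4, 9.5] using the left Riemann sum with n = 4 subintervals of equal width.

387.36328125

Δu = (9.5 − 4)/4 = 1.375.
Left endpoints: 4, 5.375, 6.75, 8.125.
g(4) = 37, g(5.375) = 56.765625, g(6.75) = 80.3125, g(8.125) = 107.640625.
Sum = Δu · [g(4) + g(5.375) + g(6.75) + g(8.125)].
Sum = 387.36328125.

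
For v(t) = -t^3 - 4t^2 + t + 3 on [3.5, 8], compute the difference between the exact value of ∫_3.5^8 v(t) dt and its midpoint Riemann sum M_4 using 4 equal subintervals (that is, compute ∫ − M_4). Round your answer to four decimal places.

Exact integral: ∫_3.5^8 v(t) dt = -1572.609375.
M_4 ≈ -1562.523926.
Error ≈ -1572.609375 − (-1562.523926) ≈ -10.0854.

-10.0854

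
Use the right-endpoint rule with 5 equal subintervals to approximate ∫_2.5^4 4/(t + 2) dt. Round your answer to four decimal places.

Δt = (4 − 2.5)/5 = 0.3.
Right endpoints: 2.8, 3.1, 3.4, 3.7, 4.
f(2.8) = 5/6, f(3.1) = 40/51, f(3.4) = 20/27, f(3.7) = 40/57, f(4) = 2/3.
Sum = Δt · [f(2.8) + f(3.1) + f(3.4) + f(3.7) + f(4)].
Sum ≈ 1.1180.

1.1180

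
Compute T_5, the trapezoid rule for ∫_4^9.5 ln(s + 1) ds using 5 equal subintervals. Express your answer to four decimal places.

Δs = (9.5 − 4)/5 = 1.1.
f(4) ≈ 1.6094, f(5.1) ≈ 1.8083, f(6.2) ≈ 1.9741, f(7.3) ≈ 2.1163, f(8.4) ≈ 2.2407, f(9.5) ≈ 2.3514.
T_5 = (Δs/2)·[f(s_0) + 2f(s_1) + ... + 2f(s_{4}) + f(s_5)].
Sum ≈ 11.1317.

11.1317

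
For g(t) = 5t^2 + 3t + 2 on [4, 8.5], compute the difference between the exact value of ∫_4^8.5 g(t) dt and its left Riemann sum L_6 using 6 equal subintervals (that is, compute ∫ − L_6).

108.421875

Exact integral: ∫_4^8.5 g(t) dt = 1010.25.
L_6 = 901.828125.
Error = 1010.25 − 901.828125 = 108.421875.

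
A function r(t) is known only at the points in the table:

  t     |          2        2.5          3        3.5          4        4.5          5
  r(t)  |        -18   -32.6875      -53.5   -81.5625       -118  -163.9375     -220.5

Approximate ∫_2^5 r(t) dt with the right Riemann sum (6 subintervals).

-335.09375

Δt = 0.5.
Sum = 0.5·[(-32.6875) + (-53.5) + (-81.5625) + (-118) + (-163.9375) + (-220.5)] = -335.09375.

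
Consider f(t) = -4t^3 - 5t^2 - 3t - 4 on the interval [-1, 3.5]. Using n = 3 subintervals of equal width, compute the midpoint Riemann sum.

-240.1875

Δt = (3.5 − (-1))/3 = 1.5.
Midpoints: -0.25, 1.25, 2.75.
f(-0.25) = -3.5, f(1.25) = -23.375, f(2.75) = -133.25.
Sum = Δt · [f(-0.25) + f(1.25) + f(2.75)].
Sum = -240.1875.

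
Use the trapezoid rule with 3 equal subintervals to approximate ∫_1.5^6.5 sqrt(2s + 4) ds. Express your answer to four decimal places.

Δs = (6.5 − 1.5)/3 = 5/3.
f(1.5) ≈ 2.6458, f(19/6) ≈ 3.2146, f(29/6) ≈ 3.6968, f(6.5) ≈ 4.1231.
T_3 = (Δs/2)·[f(s_0) + 2f(s_1) + 2f(s_2) + f(s_3)].
Sum ≈ 17.1597.

17.1597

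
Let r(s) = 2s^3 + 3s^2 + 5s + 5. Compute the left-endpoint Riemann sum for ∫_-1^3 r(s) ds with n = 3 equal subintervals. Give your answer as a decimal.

52

Δs = (3 − (-1))/3 = 4/3.
Left endpoints: -1, 1/3, 5/3.
r(-1) = 1, r(1/3) = 191/27, r(5/3) = 835/27.
Sum = Δs · [r(-1) + r(1/3) + r(5/3)].
Sum = 52.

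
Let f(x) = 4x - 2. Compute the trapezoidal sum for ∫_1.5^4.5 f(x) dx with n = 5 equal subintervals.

Δx = (4.5 − 1.5)/5 = 0.6.
f(1.5) = 4, f(2.1) = 6.4, f(2.7) = 8.8, f(3.3) = 11.2, f(3.9) = 13.6, f(4.5) = 16.
T_5 = (Δx/2)·[f(x_0) + 2f(x_1) + ... + 2f(x_{4}) + f(x_5)].
Sum = 30.

30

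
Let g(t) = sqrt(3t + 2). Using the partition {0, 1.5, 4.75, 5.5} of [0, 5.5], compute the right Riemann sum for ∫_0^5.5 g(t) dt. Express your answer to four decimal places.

20.1513

Subinterval widths: 1.5, 3.25, 0.75.
Right endpoints: 1.5, 4.75, 5.5.
g(1.5) ≈ 2.5495, g(4.75) ≈ 4.0311, g(5.5) ≈ 4.3012.
Sum = Σ Δt_i · g(t_i).
Sum ≈ 20.1513.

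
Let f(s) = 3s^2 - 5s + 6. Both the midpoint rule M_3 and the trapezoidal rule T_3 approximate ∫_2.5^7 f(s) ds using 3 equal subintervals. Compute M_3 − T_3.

-7.59375

M_3 = 244.96875.
T_3 = 252.5625.
M_3 − T_3 = -7.59375.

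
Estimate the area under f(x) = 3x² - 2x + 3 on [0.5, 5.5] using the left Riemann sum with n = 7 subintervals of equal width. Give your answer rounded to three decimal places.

123.954

Δx = (5.5 − 0.5)/7 = 5/7.
Left endpoints: 0.5, 17/14, 27/14, 37/14, 47/14, 57/14, 67/14.
f(0.5) = 2.75, f(17/14) = 979/196, f(27/14) = 2019/196, f(37/14) = 3659/196, f(47/14) = 5899/196, f(57/14) = 8739/196, f(67/14) = 12179/196.
Sum = Δx · [f(0.5) + f(17/14) + f(27/14) + ...].
Sum ≈ 123.954.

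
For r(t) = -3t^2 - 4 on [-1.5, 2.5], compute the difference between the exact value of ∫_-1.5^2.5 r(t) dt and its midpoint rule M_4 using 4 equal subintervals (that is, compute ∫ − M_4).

-1

Exact integral: ∫_-1.5^2.5 r(t) dt = -35.
M_4 = -34.
Error = -35 − (-34) = -1.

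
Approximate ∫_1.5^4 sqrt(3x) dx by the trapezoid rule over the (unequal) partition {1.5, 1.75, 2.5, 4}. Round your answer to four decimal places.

7.0898

Subinterval widths: 0.25, 0.75, 1.5.
f(1.5) ≈ 2.1213, f(1.75) ≈ 2.2913, f(2.5) ≈ 2.7386, f(4) ≈ 3.4641.
On each subinterval the trapezoid contributes (Δx_i/2)·[f(x_{i-1}) + f(x_i)].
Sum ≈ 7.0898.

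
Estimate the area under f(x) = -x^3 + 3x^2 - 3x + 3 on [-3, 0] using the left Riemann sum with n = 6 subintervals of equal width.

86.4375

Δx = (0 − (-3))/6 = 0.5.
Left endpoints: -3, -2.5, -2, -1.5, -1, -0.5.
f(-3) = 66, f(-2.5) = 44.875, f(-2) = 29, f(-1.5) = 17.625, f(-1) = 10, f(-0.5) = 5.375.
Sum = Δx · [f(-3) + f(-2.5) + f(-2) + ...].
Sum = 86.4375.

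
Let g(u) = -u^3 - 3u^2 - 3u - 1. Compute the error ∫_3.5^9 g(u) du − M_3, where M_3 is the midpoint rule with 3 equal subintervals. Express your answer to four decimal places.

Exact integral: ∫_3.5^9 g(u) du = -2397.484375.
M_3 ≈ -2363.978299.
Error ≈ -2397.484375 − (-2363.978299) ≈ -33.5061.

-33.5061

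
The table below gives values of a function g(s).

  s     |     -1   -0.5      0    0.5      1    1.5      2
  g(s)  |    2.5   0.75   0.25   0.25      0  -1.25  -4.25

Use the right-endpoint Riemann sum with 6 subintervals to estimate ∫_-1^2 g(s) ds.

Δs = 0.5.
Sum = 0.5·[0.75 + 0.25 + 0.25 + 0 + (-1.25) + (-4.25)] = -2.125.

-2.125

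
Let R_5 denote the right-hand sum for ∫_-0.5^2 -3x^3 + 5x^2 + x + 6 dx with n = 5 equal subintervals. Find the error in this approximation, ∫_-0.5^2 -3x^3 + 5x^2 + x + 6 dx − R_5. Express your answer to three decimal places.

0.964

Exact integral: ∫_-0.5^2 f(x) dx ≈ 18.46354.
R_5 = 17.5.
Error ≈ 18.46354 − 17.5 ≈ 0.964.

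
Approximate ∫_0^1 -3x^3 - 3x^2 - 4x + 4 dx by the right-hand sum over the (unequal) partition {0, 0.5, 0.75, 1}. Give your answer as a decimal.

-1.55078125

Subinterval widths: 0.5, 0.25, 0.25.
Right endpoints: 0.5, 0.75, 1.
f(0.5) = 0.875, f(0.75) = -1.953125, f(1) = -6.
Sum = Σ Δx_i · f(x_i).
Sum = -1.55078125.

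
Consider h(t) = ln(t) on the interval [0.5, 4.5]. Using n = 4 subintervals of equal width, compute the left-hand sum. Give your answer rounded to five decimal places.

1.88137

Δt = (4.5 − 0.5)/4 = 1.
Left endpoints: 0.5, 1.5, 2.5, 3.5.
h(0.5) ≈ -0.69315, h(1.5) ≈ 0.40547, h(2.5) ≈ 0.91629, h(3.5) ≈ 1.25276.
Sum = Δt · [h(0.5) + h(1.5) + h(2.5) + h(3.5)].
Sum ≈ 1.88137.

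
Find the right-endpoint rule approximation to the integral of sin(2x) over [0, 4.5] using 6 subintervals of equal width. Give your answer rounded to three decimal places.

Δx = (4.5 − 0)/6 = 0.75.
Right endpoints: 0.75, 1.5, 2.25, 3, 3.75, 4.5.
f(0.75) ≈ 0.997, f(1.5) ≈ 0.141, f(2.25) ≈ -0.978, f(3) ≈ -0.279, f(3.75) ≈ 0.938, f(4.5) ≈ 0.412.
Sum = Δx · [f(0.75) + f(1.5) + f(2.25) + ...].
Sum ≈ 0.924.

0.924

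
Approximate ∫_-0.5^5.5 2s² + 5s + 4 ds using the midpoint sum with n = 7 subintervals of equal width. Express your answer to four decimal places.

209.2653

Δs = (5.5 − (-0.5))/7 = 6/7.
Midpoints: -1/14, 11/14, 23/14, 2.5, 47/14, 59/14, 71/14.
f(-1/14) = 179/49, f(11/14) = 449/49, f(23/14) = 863/49, f(2.5) = 29, f(47/14) = 2123/49, f(59/14) = 2969/49, f(71/14) = 3959/49.
Sum = Δs · [f(-1/14) + f(11/14) + f(23/14) + ...].
Sum ≈ 209.2653.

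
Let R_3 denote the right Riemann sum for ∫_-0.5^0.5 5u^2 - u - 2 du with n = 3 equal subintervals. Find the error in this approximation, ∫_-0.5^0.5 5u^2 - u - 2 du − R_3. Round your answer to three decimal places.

Exact integral: ∫_-0.5^0.5 f(u) du ≈ -1.58333.
R_3 ≈ -1.65741.
Error ≈ -1.58333 − (-1.65741) ≈ 0.074.

0.074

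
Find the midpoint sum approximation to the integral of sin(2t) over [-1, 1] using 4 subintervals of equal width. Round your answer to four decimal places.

Δt = (1 − (-1))/4 = 0.5.
Midpoints: -0.75, -0.25, 0.25, 0.75.
f(-0.75) ≈ -0.9975, f(-0.25) ≈ -0.4794, f(0.25) ≈ 0.4794, f(0.75) ≈ 0.9975.
Sum = Δt · [f(-0.75) + f(-0.25) + f(0.25) + f(0.75)].
Sum ≈ 0.0000.

0.0000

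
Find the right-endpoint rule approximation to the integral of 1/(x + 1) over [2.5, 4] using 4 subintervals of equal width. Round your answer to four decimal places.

Δx = (4 − 2.5)/4 = 0.375.
Right endpoints: 2.875, 3.25, 3.625, 4.
f(2.875) = 8/31, f(3.25) = 4/17, f(3.625) = 8/37, f(4) = 0.2.
Sum = Δx · [f(2.875) + f(3.25) + f(3.625) + f(4)].
Sum ≈ 0.3411.

0.3411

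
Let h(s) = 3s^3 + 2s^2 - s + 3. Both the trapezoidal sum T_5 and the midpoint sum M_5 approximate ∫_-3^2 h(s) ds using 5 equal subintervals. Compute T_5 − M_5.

-3.125

T_5 = -10.
M_5 = -6.875.
T_5 − M_5 = -3.125.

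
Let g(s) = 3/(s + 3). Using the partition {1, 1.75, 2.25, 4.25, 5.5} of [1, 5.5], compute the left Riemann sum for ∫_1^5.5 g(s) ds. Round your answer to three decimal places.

Subinterval widths: 0.75, 0.5, 2, 1.25.
Left endpoints: 1, 1.75, 2.25, 4.25.
g(1) = 0.75, g(1.75) = 12/19, g(2.25) = 4/7, g(4.25) = 12/29.
Sum = Σ Δs_i · g(s_i).
Sum ≈ 2.538.

2.538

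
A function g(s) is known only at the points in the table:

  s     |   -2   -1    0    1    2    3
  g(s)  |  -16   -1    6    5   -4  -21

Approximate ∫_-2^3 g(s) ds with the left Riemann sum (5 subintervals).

Δs = 1.
Sum = 1·[(-16) + (-1) + 6 + 5 + (-4)] = -10.

-10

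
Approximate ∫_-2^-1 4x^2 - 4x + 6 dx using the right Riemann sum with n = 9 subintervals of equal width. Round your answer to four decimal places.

Δx = (-1 − (-2))/9 = 1/9.
Right endpoints: -17/9, -16/9, -5/3, -14/9, -13/9, -4/3, -11/9, -10/9, -1.
f(-17/9) = 2254/81, f(-16/9) = 2086/81, f(-5/3) = 214/9, f(-14/9) = 1774/81, f(-13/9) = 1630/81, f(-4/3) = 166/9, f(-11/9) = 1366/81, f(-10/9) = 1246/81, f(-1) = 14.
Sum = Δx · [f(-17/9) + f(-16/9) + f(-5/3) + ...].
Sum ≈ 20.4527.

20.4527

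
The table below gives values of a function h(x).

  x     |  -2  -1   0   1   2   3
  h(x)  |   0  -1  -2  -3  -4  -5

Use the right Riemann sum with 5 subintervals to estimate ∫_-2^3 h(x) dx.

Δx = 1.
Sum = 1·[(-1) + (-2) + (-3) + (-4) + (-5)] = -15.

-15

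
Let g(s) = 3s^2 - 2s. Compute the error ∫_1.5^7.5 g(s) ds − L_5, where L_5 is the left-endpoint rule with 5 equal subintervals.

85.68

Exact integral: ∫_1.5^7.5 g(s) ds = 364.5.
L_5 = 278.82.
Error = 364.5 − 278.82 = 85.68.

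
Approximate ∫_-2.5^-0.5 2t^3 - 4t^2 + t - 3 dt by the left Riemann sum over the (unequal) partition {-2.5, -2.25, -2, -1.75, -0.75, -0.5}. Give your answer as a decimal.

Subinterval widths: 0.25, 0.25, 0.25, 1, 0.25.
Left endpoints: -2.5, -2.25, -2, -1.75, -0.75.
f(-2.5) = -61.75, f(-2.25) = -48.28125, f(-2) = -37, f(-1.75) = -27.71875, f(-0.75) = -6.84375.
Sum = Σ Δt_i · f(t_i).
Sum = -66.1875.

-66.1875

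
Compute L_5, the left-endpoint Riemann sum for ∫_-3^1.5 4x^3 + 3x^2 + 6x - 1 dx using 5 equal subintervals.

Δx = (1.5 − (-3))/5 = 0.9.
Left endpoints: -3, -2.1, -1.2, -0.3, 0.6.
f(-3) = -100, f(-2.1) = -37.414, f(-1.2) = -10.792, f(-0.3) = -2.638, f(0.6) = 4.544.
Sum = Δx · [f(-3) + f(-2.1) + f(-1.2) + f(-0.3) + f(0.6)].
Sum = -131.67.

-131.67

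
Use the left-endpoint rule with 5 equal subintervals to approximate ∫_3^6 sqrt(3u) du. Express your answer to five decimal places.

10.59338

Δu = (6 − 3)/5 = 0.6.
Left endpoints: 3, 3.6, 4.2, 4.8, 5.4.
f(3) ≈ 3.00000, f(3.6) ≈ 3.28634, f(4.2) ≈ 3.54965, f(4.8) ≈ 3.79473, f(5.4) ≈ 4.02492.
Sum = Δu · [f(3) + f(3.6) + f(4.2) + f(4.8) + f(5.4)].
Sum ≈ 10.59338.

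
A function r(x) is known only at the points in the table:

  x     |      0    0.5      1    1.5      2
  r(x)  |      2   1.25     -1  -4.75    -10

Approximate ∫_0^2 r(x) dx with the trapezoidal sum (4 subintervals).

-4.25

Δx = 0.5.
T_4 = (0.5/2)·[2 + 2·1.25 + 2·(-1) + 2·(-4.75) + (-10)] = -4.25.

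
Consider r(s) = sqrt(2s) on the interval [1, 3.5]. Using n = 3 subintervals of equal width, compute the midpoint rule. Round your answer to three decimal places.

Δs = (3.5 − 1)/3 = 5/6.
Midpoints: 17/12, 2.25, 37/12.
r(17/12) ≈ 1.683, r(2.25) ≈ 2.121, r(37/12) ≈ 2.483.
Sum = Δs · [r(17/12) + r(2.25) + r(37/12)].
Sum ≈ 5.240.

5.240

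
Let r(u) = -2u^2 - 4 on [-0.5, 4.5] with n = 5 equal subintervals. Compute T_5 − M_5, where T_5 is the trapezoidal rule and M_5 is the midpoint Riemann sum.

-2.5

T_5 = -82.5.
M_5 = -80.
T_5 − M_5 = -2.5.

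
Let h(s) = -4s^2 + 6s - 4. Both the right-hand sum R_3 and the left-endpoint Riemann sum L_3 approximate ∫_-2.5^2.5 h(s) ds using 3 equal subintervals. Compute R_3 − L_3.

R_3 ≈ -45.925926.
L_3 ≈ -95.925926.
R_3 − L_3 = 50.

50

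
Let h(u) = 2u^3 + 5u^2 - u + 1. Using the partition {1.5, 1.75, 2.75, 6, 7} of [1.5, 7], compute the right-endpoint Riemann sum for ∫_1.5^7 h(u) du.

2981.7265625

Subinterval widths: 0.25, 1, 3.25, 1.
Right endpoints: 1.75, 2.75, 6, 7.
h(1.75) = 25.28125, h(2.75) = 77.65625, h(6) = 607, h(7) = 925.
Sum = Σ Δu_i · h(u_i).
Sum = 2981.7265625.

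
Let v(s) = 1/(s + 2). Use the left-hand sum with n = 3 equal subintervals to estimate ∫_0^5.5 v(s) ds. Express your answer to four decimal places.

Δs = (5.5 − 0)/3 = 11/6.
Left endpoints: 0, 11/6, 11/3.
v(0) = 0.5, v(11/6) = 6/23, v(11/3) = 3/17.
Sum = Δs · [v(0) + v(11/6) + v(11/3)].
Sum ≈ 1.7185.

1.7185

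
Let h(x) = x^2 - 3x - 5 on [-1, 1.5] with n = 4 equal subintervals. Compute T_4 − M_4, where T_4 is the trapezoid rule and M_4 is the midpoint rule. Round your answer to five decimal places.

0.24414

T_4 = -12.75390625.
M_4 ≈ -12.9980469.
T_4 − M_4 ≈ 0.24414.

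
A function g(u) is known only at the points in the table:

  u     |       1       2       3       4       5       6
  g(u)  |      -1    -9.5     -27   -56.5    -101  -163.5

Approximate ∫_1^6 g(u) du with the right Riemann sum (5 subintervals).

-357.5

Δu = 1.
Sum = 1·[(-9.5) + (-27) + (-56.5) + (-101) + (-163.5)] = -357.5.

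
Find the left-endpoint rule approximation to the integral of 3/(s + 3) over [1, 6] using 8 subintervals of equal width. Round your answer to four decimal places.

2.5679

Δs = (6 − 1)/8 = 0.625.
Left endpoints: 1, 1.625, 2.25, 2.875, 3.5, 4.125, 4.75, 5.375.
f(1) = 0.75, f(1.625) = 24/37, f(2.25) = 4/7, f(2.875) = 24/47, f(3.5) = 6/13, f(4.125) = 8/19, f(4.75) = 12/31, f(5.375) = 24/67.
Sum = Δs · [f(1) + f(1.625) + f(2.25) + ...].
Sum ≈ 2.5679.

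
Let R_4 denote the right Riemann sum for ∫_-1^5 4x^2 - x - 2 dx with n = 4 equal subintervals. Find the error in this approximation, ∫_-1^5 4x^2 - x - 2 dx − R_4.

-76.5

Exact integral: ∫_-1^5 f(x) dx = 144.
R_4 = 220.5.
Error = 144 − 220.5 = -76.5.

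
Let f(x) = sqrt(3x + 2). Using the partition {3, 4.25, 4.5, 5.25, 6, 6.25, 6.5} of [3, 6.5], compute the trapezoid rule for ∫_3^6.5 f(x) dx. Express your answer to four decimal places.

14.0361

Subinterval widths: 1.25, 0.25, 0.75, 0.75, 0.25, 0.25.
f(3) ≈ 3.3166, f(4.25) ≈ 3.8406, f(4.5) ≈ 3.9370, f(5.25) ≈ 4.2131, f(6) ≈ 4.4721, f(6.25) ≈ 4.5552, f(6.5) ≈ 4.6368.
On each subinterval the trapezoid contributes (Δx_i/2)·[f(x_{i-1}) + f(x_i)].
Sum ≈ 14.0361.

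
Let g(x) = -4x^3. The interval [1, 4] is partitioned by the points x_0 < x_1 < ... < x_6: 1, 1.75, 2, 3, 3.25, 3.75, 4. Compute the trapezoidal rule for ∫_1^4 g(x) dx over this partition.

Subinterval widths: 0.75, 0.25, 1, 0.25, 0.5, 0.25.
g(1) = -4, g(1.75) = -21.4375, g(2) = -32, g(3) = -108, g(3.25) = -137.3125, g(3.75) = -210.9375, g(4) = -256.
On each subinterval the trapezoid contributes (Δx_i/2)·[g(x_{i-1}) + g(x_i)].
Sum = -262.3125.

-262.3125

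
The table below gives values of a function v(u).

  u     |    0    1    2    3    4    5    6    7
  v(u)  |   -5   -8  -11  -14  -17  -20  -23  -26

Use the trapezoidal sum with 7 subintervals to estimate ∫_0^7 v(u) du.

-108.5

Δu = 1.
T_7 = (1/2)·[(-5) + 2·(-8) + 2·(-11) + 2·(-14) + 2·(-17) + 2·(-20) + 2·(-23) + (-26)] = -108.5.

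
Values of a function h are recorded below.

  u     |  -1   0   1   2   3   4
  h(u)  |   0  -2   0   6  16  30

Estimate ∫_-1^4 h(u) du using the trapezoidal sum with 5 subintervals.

Δu = 1.
T_5 = (1/2)·[0 + 2·(-2) + 2·0 + 2·6 + 2·16 + 30] = 35.

35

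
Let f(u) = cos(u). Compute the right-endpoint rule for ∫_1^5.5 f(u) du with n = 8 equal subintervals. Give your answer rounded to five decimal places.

Δu = (5.5 − 1)/8 = 0.5625.
Right endpoints: 1.5625, 2.125, 2.6875, 3.25, 3.8125, 4.375, 4.9375, 5.5.
f(1.5625) ≈ 0.00830, f(2.125) ≈ -0.52627, f(2.6875) ≈ -0.89866, f(3.25) ≈ -0.99413, f(3.8125) ≈ -0.78326, f(4.375) ≈ -0.33102, f(4.9375) ≈ 0.22321, f(5.5) ≈ 0.70867.
Sum = Δu · [f(1.5625) + f(2.125) + f(2.6875) + ...].
Sum ≈ -1.45865.

-1.45865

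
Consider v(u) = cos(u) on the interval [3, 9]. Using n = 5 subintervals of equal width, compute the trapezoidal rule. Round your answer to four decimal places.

0.2377

Δu = (9 − 3)/5 = 1.2.
v(3) ≈ -0.9900, v(4.2) ≈ -0.4903, v(5.4) ≈ 0.6347, v(6.6) ≈ 0.9502, v(7.8) ≈ 0.0540, v(9) ≈ -0.9111.
T_5 = (Δu/2)·[v(u_0) + 2v(u_1) + ... + 2v(u_{4}) + v(u_5)].
Sum ≈ 0.2377.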